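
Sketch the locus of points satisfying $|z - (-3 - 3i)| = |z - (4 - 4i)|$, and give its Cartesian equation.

|z - z1| = |z - z2| means z is equidistant from z1 and z2,
i.e. the perpendicular bisector of the segment from (-3, -3) to (4, -4) (midpoint (1/2, -7/2)).
With z = x + yi, square both sides:
(x - (-3))^2 + (y - (-3))^2 = (x - 4)^2 + (y - (-4))^2
The x^2 and y^2 terms cancel: 14x + (-2)y = 32 - 18 = 14
Simplify: 7x - y = 7
Locus: Perpendicular bisector of the segment from (-3, -3) to (4, -4): the line 7x - y = 7


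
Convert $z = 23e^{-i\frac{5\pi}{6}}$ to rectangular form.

a = r cos θ = 23 * -sqrt(3)/2 = -23*sqrt(3)/2
b = r sin θ = 23 * -1/2 = -23/2
z = -23*sqrt(3)/2 - (23/2)i


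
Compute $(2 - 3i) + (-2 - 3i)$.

(2 + (-2)) + (-3 + (-3))i = -6i


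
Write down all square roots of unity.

ω_k = e^(2πik/2) = cos(2πk/2) + i sin(2πk/2) for k = 0, 1, ..., 1
Roots: 1, -1


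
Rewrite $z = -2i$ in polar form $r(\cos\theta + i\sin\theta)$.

r = |z| = sqrt(a^2 + b^2) = sqrt((0)^2 + (-2)^2) = sqrt(0 + 4) = sqrt(4) = 2
a = 0 and b < 0, so z lies on the negative imaginary axis: θ = 270°
z = 2(cos 270° + i sin 270°)


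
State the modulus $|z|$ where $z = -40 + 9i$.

|z| = sqrt(a^2 + b^2) = sqrt((-40)^2 + 9^2) = sqrt(1681) = 41


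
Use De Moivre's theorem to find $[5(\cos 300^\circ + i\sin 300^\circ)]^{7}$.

By De Moivre: z^n = r^n(cos(nθ) + i sin(nθ))
= 5^7(cos(7*300°) + i sin(7*300°))
= 78125(cos 300° + i sin 300°)
= 78125/2 - (78125*sqrt(3)/2)i


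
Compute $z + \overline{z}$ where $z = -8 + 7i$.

z + conjugate(z) = (a + bi) + (a - bi) = 2a
= 2 * (-8) = -16


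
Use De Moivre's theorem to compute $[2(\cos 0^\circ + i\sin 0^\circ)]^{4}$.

By De Moivre: z^n = r^n(cos(nθ) + i sin(nθ))
= 2^4(cos(4*0°) + i sin(4*0°))
= 16(cos 0° + i sin 0°)
= 16


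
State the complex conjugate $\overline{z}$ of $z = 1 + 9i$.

If z = a + bi, then conjugate(z) = a - bi
conjugate(1 + 9i) = 1 - 9i


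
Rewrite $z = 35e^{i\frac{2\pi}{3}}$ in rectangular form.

a = r cos θ = 35 * -1/2 = -35/2
b = r sin θ = 35 * sqrt(3)/2 = 35*sqrt(3)/2
z = -35/2 + (35*sqrt(3)/2)i


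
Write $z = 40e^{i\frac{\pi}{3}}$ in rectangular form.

a = r cos θ = 40 * 1/2 = 20
b = r sin θ = 40 * sqrt(3)/2 = 20*sqrt(3)
z = 20 + 20*sqrt(3)i


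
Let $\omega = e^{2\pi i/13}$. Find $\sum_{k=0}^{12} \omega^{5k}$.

Let ζ = ω^5 = e^(2πi·5/13). Since 13 ∤ 5, ζ ≠ 1.
Sum = Σ_{k=0}^{12} ζ^k = (ζ^13 - 1)/(ζ - 1) = (ω^{5·13} - 1)/(ζ - 1) = (1 - 1)/(ζ - 1) = 0


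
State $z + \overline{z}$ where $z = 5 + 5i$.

z + conjugate(z) = (a + bi) + (a - bi) = 2a
= 2 * 5 = 10


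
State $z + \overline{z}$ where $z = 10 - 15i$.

z + conjugate(z) = (a + bi) + (a - bi) = 2a
= 2 * 10 = 20


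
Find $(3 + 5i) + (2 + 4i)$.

(3 + 2) + (5 + 4)i = 5 + 9i


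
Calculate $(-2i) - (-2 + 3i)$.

(0 - (-2)) + (-2 - 3)i = 2 - 5i


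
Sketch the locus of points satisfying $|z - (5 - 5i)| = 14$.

|z - z0| = r describes a circle centered at z0 with radius r
Here z0 = 5 - 5i and r = 14
Locus: Circle centered at (5, -5) with radius 14


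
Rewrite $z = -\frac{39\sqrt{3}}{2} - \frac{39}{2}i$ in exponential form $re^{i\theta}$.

r = |z| = sqrt((-39*sqrt(3)/2)^2 + (-39/2)^2) = sqrt(4563/4 + 1521/4) = sqrt(1521) = 39
θ = arctan(b/a) = arctan(-19.5/-33.775) (quadrant-adjusted) = -150° = -5π/6
z = 39e^(-i*5π/6)


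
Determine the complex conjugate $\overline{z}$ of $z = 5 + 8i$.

If z = a + bi, then conjugate(z) = a - bi
conjugate(5 + 8i) = 5 - 8i


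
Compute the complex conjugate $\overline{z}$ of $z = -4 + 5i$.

If z = a + bi, then conjugate(z) = a - bi
conjugate(-4 + 5i) = -4 - 5i


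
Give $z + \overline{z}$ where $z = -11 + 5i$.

z + conjugate(z) = (a + bi) + (a - bi) = 2a
= 2 * (-11) = -22


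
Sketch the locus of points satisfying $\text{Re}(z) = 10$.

Re(z) = x where z = x + yi; the equation x = 10 is satisfied by all points with that x-coordinate
Locus: Vertical line x = 10


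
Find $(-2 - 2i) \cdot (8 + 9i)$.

(a1*a2 - b1*b2) + (a1*b2 + b1*a2)i
= (-16 - (-18)) + (-18 + (-16))i
= 2 - 34i


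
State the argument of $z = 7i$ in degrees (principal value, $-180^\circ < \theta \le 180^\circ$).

a = 0 and b > 0, so z lies on the positive imaginary axis: θ = 90°


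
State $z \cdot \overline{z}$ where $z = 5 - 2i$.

z * conjugate(z) = |z|^2 = a^2 + b^2
= 5^2 + (-2)^2 = 29


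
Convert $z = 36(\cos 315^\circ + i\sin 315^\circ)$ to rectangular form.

a = r cos θ = 36 * sqrt(2)/2 = 18*sqrt(2)
b = r sin θ = 36 * -sqrt(2)/2 = -18*sqrt(2)
z = 18*sqrt(2) - 18*sqrt(2)i


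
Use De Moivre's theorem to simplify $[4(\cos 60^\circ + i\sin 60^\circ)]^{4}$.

By De Moivre: z^n = r^n(cos(nθ) + i sin(nθ))
= 4^4(cos(4*60°) + i sin(4*60°))
= 256(cos 240° + i sin 240°)
= -128 - 128*sqrt(3)i


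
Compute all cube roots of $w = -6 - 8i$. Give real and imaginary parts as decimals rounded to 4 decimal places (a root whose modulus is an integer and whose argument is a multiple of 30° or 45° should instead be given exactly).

|w| = 10, arg(w) ≈ 233.130102°
Root modulus = 10^(1/3) ≈ 2.154435
Root arguments: θ_k = (arg(w) + 360°k)/3 for k = 0, 1, ..., 2
Compute each root as (root modulus)(cos θ_k + i sin θ_k) using full-precision intermediates, then round to 4 decimal places.
Roots: 0.4586 + 2.1051i, -2.0523 - 0.6554i, 1.5937 - 1.4497i


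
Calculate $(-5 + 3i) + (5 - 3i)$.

(-5 + 5) + (3 + (-3))i = 0


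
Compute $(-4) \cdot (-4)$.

(a1*a2 - b1*b2) + (a1*b2 + b1*a2)i
= (16 - 0) + (0 + 0)i
= 16


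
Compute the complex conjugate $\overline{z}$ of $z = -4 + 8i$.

If z = a + bi, then conjugate(z) = a - bi
conjugate(-4 + 8i) = -4 - 8i


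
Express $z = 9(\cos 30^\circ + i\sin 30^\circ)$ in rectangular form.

a = r cos θ = 9 * sqrt(3)/2 = 9*sqrt(3)/2
b = r sin θ = 9 * 1/2 = 9/2
z = 9*sqrt(3)/2 + (9/2)i


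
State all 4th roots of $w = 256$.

|w| = 256, arg(w) = 0°
Root modulus = 256^(1/4) = 4
Root arguments: θ_k = (0° + 360°k)/4 for k = 0, 1, ..., 3
Roots: 4, 4i, -4, -4i


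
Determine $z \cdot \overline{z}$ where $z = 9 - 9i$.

z * conjugate(z) = |z|^2 = a^2 + b^2
= 9^2 + (-9)^2 = 162


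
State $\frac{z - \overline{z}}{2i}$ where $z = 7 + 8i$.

z - conjugate(z) = 2bi
(z - conjugate(z))/(2i) = 2bi/(2i) = b = 8


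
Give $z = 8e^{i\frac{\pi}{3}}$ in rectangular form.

a = r cos θ = 8 * 1/2 = 4
b = r sin θ = 8 * sqrt(3)/2 = 4*sqrt(3)
z = 4 + 4*sqrt(3)i


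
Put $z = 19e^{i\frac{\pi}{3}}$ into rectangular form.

a = r cos θ = 19 * 1/2 = 19/2
b = r sin θ = 19 * sqrt(3)/2 = 19*sqrt(3)/2
z = 19/2 + (19*sqrt(3)/2)i


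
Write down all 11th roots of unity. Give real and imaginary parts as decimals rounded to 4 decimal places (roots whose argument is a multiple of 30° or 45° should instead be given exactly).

ω_k = e^(2πik/11) = cos(2πk/11) + i sin(2πk/11) for k = 0, 1, ..., 10
Roots: 1, 0.8413 + 0.5406i, 0.4154 + 0.9096i, -0.1423 + 0.9898i, -0.6549 + 0.7557i, -0.9595 + 0.2817i, -0.9595 - 0.2817i, -0.6549 - 0.7557i, -0.1423 - 0.9898i, 0.4154 - 0.9096i, 0.8413 - 0.5406i


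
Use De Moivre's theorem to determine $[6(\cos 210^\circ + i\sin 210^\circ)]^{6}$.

By De Moivre: z^n = r^n(cos(nθ) + i sin(nθ))
= 6^6(cos(6*210°) + i sin(6*210°))
= 46656(cos 180° + i sin 180°)
= -46656


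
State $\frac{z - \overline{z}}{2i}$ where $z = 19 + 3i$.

z - conjugate(z) = 2bi
(z - conjugate(z))/(2i) = 2bi/(2i) = b = 3


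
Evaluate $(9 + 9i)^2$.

(a + bi)^2 = a^2 - b^2 + 2abi
= 9^2 - 9^2 + 2*9*9i
= 162i


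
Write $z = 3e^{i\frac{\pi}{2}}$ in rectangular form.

a = r cos θ = 3 * 0 = 0
b = r sin θ = 3 * 1 = 3
z = 3i


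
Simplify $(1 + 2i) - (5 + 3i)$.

(1 - 5) + (2 - 3)i = -4 - i


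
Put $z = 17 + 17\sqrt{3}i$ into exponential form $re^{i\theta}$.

r = |z| = sqrt((17)^2 + (17*sqrt(3))^2) = sqrt(289 + 867) = sqrt(1156) = 34
θ = arctan(b/a) = arctan(29.4449/17) (quadrant-adjusted) = 60° = π/3
z = 34e^(i*π/3)


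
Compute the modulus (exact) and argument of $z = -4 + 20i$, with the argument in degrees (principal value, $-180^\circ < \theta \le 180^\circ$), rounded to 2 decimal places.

|z| = sqrt((-4)^2 + 20^2) = sqrt(416)
arg(z) = arctan(b/a) = arctan(20/-4) (quadrant-adjusted) = 101.31°


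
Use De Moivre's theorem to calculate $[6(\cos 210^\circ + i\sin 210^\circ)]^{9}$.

By De Moivre: z^n = r^n(cos(nθ) + i sin(nθ))
= 6^9(cos(9*210°) + i sin(9*210°))
= 10077696(cos 90° + i sin 90°)
= 10077696i


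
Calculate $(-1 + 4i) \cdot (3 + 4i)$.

(a1*a2 - b1*b2) + (a1*b2 + b1*a2)i
= (-3 - 16) + (-4 + 12)i
= -19 + 8i


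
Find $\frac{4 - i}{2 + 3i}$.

Multiply numerator and denominator by conjugate (2 - 3i):
= (4 - i)(2 - 3i) / (2^2 + 3^2)
= (5 - 14i) / 13
= 5/13 - (14/13)i


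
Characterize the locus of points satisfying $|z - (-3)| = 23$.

|z - z0| = r describes a circle centered at z0 with radius r
Here z0 = -3 and r = 23
Locus: Circle centered at (-3, 0) with radius 23


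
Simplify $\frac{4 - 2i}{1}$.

Divisor is real, so divide each part by 1:
= 4 - 2i


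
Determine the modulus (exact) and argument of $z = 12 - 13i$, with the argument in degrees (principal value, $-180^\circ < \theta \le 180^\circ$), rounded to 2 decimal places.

|z| = sqrt(12^2 + (-13)^2) = sqrt(313)
arg(z) = arctan(b/a) = arctan(-13/12) (quadrant-adjusted) = -47.29°


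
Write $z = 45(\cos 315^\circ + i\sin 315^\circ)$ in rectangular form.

a = r cos θ = 45 * sqrt(2)/2 = 45*sqrt(2)/2
b = r sin θ = 45 * -sqrt(2)/2 = -45*sqrt(2)/2
z = 45*sqrt(2)/2 - (45*sqrt(2)/2)i


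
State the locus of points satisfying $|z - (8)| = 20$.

|z - z0| = r describes a circle centered at z0 with radius r
Here z0 = 8 and r = 20
Locus: Circle centered at (8, 0) with radius 20


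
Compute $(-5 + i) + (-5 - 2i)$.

(-5 + (-5)) + (1 + (-2))i = -10 - i


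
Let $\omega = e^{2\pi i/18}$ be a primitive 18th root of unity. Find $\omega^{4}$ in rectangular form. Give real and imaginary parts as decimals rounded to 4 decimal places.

ω^4 = e^(2πi·4/18) = e^(i·4π/9)
= cos(4π/9) + i sin(4π/9)
= 0.1736 + 0.9848i


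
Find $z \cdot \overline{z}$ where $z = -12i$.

z * conjugate(z) = |z|^2 = a^2 + b^2
= 0^2 + (-12)^2 = 144


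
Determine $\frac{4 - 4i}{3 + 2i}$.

Multiply numerator and denominator by conjugate (3 - 2i):
= (4 - 4i)(3 - 2i) / (3^2 + 2^2)
= (4 - 20i) / 13
= 4/13 - (20/13)i


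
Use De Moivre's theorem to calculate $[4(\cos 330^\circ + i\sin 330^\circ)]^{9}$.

By De Moivre: z^n = r^n(cos(nθ) + i sin(nθ))
= 4^9(cos(9*330°) + i sin(9*330°))
= 262144(cos 90° + i sin 90°)
= 262144i


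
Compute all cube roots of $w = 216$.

|w| = 216, arg(w) = 0°
Root modulus = 216^(1/3) = 6
Root arguments: θ_k = (0° + 360°k)/3 for k = 0, 1, ..., 2
Roots: 6, -3 + 3*sqrt(3)i, -3 - 3*sqrt(3)i


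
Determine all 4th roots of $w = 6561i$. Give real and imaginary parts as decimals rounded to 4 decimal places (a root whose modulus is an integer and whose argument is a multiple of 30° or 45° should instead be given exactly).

|w| = 6561, arg(w) = 90°
Root modulus = 6561^(1/4) = 9
Root arguments: θ_k = (90° + 360°k)/4 for k = 0, 1, ..., 3
Compute each root as (root modulus)(cos θ_k + i sin θ_k) using full-precision intermediates, then round to 4 decimal places.
Roots: 8.3149 + 3.4442i, -3.4442 + 8.3149i, -8.3149 - 3.4442i, 3.4442 - 8.3149i


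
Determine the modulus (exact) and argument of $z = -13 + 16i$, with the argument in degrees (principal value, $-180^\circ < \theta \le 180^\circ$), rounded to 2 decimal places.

|z| = sqrt((-13)^2 + 16^2) = sqrt(425)
arg(z) = arctan(b/a) = arctan(16/-13) (quadrant-adjusted) = 129.09°


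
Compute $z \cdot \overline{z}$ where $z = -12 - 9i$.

z * conjugate(z) = |z|^2 = a^2 + b^2
= (-12)^2 + (-9)^2 = 225


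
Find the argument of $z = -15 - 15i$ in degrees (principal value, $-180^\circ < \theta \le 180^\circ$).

θ = arctan(b/a) = arctan(-15/-15) (quadrant-adjusted) = -135°


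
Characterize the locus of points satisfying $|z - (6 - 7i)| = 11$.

|z - z0| = r describes a circle centered at z0 with radius r
Here z0 = 6 - 7i and r = 11
Locus: Circle centered at (6, -7) with radius 11


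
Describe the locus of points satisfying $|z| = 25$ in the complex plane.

|z| = 25 means sqrt(x^2 + y^2) = 25
This is a circle of radius 25 centered at the origin


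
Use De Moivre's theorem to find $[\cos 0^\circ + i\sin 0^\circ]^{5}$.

By De Moivre: z^n = r^n(cos(nθ) + i sin(nθ))
= 1^5(cos(5*0°) + i sin(5*0°))
= 1(cos 0° + i sin 0°)
= 1


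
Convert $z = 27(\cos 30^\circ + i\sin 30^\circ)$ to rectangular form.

a = r cos θ = 27 * sqrt(3)/2 = 27*sqrt(3)/2
b = r sin θ = 27 * 1/2 = 27/2
z = 27*sqrt(3)/2 + (27/2)i


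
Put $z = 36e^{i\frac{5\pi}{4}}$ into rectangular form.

a = r cos θ = 36 * -sqrt(2)/2 = -18*sqrt(2)
b = r sin θ = 36 * -sqrt(2)/2 = -18*sqrt(2)
z = -18*sqrt(2) - 18*sqrt(2)i


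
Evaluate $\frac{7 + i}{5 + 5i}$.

Multiply numerator and denominator by conjugate (5 - 5i):
= (7 + i)(5 - 5i) / (5^2 + 5^2)
= (40 - 30i) / 50
Divide through by 10: (4 - 3i) / 5
= 4/5 - (3/5)i


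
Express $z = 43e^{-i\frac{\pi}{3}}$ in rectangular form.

a = r cos θ = 43 * 1/2 = 43/2
b = r sin θ = 43 * -sqrt(3)/2 = -43*sqrt(3)/2
z = 43/2 - (43*sqrt(3)/2)i


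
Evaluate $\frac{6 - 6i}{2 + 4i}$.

Multiply numerator and denominator by conjugate (2 - 4i):
= (6 - 6i)(2 - 4i) / (2^2 + 4^2)
= (-12 - 36i) / 20
Divide through by 4: (-3 - 9i) / 5
= -3/5 - (9/5)i


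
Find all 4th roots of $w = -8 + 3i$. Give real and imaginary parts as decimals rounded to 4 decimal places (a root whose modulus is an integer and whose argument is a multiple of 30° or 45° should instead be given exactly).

|w| = sqrt(73) ≈ 8.544004, arg(w) ≈ 159.443955°
Root modulus = sqrt(73)^(1/4) ≈ 1.709682
Root arguments: θ_k = (arg(w) + 360°k)/4 for k = 0, 1, ..., 3
Compute each root as (root modulus)(cos θ_k + i sin θ_k) using full-precision intermediates, then round to 4 decimal places.
Roots: 1.3124 + 1.0958i, -1.0958 + 1.3124i, -1.3124 - 1.0958i, 1.0958 - 1.3124i


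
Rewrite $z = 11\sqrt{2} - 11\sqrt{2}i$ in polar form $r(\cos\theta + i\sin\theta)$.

r = |z| = sqrt(a^2 + b^2) = sqrt((11*sqrt(2))^2 + (-11*sqrt(2))^2) = sqrt(242 + 242) = sqrt(484) = 22
θ = arctan(b/a) = arctan(-15.5563/15.5563) (quadrant-adjusted) = 315°
z = 22(cos 315° + i sin 315°)


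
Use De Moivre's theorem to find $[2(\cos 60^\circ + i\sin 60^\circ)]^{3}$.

By De Moivre: z^n = r^n(cos(nθ) + i sin(nθ))
= 2^3(cos(3*60°) + i sin(3*60°))
= 8(cos 180° + i sin 180°)
= -8


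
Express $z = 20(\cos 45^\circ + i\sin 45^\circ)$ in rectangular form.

a = r cos θ = 20 * sqrt(2)/2 = 10*sqrt(2)
b = r sin θ = 20 * sqrt(2)/2 = 10*sqrt(2)
z = 10*sqrt(2) + 10*sqrt(2)i


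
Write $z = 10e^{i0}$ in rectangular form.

a = r cos θ = 10 * 1 = 10
b = r sin θ = 10 * 0 = 0
z = 10


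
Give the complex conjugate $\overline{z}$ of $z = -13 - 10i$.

If z = a + bi, then conjugate(z) = a - bi
conjugate(-13 - 10i) = -13 + 10i


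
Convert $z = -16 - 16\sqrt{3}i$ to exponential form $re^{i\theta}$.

r = |z| = sqrt((-16)^2 + (-16*sqrt(3))^2) = sqrt(256 + 768) = sqrt(1024) = 32
θ = arctan(b/a) = arctan(-27.7128/-16) (quadrant-adjusted) = -120° = -2π/3
z = 32e^(-i*2π/3)


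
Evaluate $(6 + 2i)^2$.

(a + bi)^2 = a^2 - b^2 + 2abi
= 6^2 - 2^2 + 2*6*2i
= 32 + 24i


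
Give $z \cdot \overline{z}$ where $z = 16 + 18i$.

z * conjugate(z) = |z|^2 = a^2 + b^2
= 16^2 + 18^2 = 580


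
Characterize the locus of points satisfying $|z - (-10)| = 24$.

|z - z0| = r describes a circle centered at z0 with radius r
Here z0 = -10 and r = 24
Locus: Circle centered at (-10, 0) with radius 24


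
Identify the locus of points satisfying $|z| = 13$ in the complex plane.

|z| = 13 means sqrt(x^2 + y^2) = 13
This is a circle of radius 13 centered at the origin


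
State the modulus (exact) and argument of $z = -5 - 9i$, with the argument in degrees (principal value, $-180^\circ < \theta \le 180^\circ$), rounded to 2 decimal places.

|z| = sqrt((-5)^2 + (-9)^2) = sqrt(106)
arg(z) = arctan(b/a) = arctan(-9/-5) (quadrant-adjusted) = -119.05°


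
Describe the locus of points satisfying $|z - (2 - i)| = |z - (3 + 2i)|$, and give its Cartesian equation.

|z - z1| = |z - z2| means z is equidistant from z1 and z2,
i.e. the perpendicular bisector of the segment from (2, -1) to (3, 2) (midpoint (5/2, 1/2)).
With z = x + yi, square both sides:
(x - 2)^2 + (y - (-1))^2 = (x - 3)^2 + (y - 2)^2
The x^2 and y^2 terms cancel: 2x + 6y = 13 - 5 = 8
Simplify: x + 3y = 4
Locus: Perpendicular bisector of the segment from (2, -1) to (3, 2): the line x + 3y = 4


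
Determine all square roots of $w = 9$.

|w| = 9, arg(w) = 0°
Root modulus = 9^(1/2) = 3
Root arguments: θ_k = (0° + 360°k)/2 for k = 0, 1, ..., 1
Roots: 3, -3


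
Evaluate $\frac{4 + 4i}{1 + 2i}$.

Multiply numerator and denominator by conjugate (1 - 2i):
= (4 + 4i)(1 - 2i) / (1^2 + 2^2)
= (12 - 4i) / 5
= 12/5 - (4/5)i


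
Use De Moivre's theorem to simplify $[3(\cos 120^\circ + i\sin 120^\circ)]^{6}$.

By De Moivre: z^n = r^n(cos(nθ) + i sin(nθ))
= 3^6(cos(6*120°) + i sin(6*120°))
= 729(cos 0° + i sin 0°)
= 729


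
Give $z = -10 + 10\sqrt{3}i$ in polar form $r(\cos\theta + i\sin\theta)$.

r = |z| = sqrt(a^2 + b^2) = sqrt((-10)^2 + (10*sqrt(3))^2) = sqrt(100 + 300) = sqrt(400) = 20
θ = arctan(b/a) = arctan(17.3205/-10) (quadrant-adjusted) = 120°
z = 20(cos 120° + i sin 120°)


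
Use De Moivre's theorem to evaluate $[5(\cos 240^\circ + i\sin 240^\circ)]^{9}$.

By De Moivre: z^n = r^n(cos(nθ) + i sin(nθ))
= 5^9(cos(9*240°) + i sin(9*240°))
= 1953125(cos 0° + i sin 0°)
= 1953125


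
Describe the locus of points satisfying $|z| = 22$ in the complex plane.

|z| = 22 means sqrt(x^2 + y^2) = 22
This is a circle of radius 22 centered at the origin


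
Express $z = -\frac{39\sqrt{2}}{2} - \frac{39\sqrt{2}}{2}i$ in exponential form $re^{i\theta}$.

r = |z| = sqrt((-39*sqrt(2)/2)^2 + (-39*sqrt(2)/2)^2) = sqrt(1521/2 + 1521/2) = sqrt(1521) = 39
θ = arctan(b/a) = arctan(-27.5772/-27.5772) (quadrant-adjusted) = -135° = -3π/4
z = 39e^(-i*3π/4)


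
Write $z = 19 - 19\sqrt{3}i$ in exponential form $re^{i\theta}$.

r = |z| = sqrt((19)^2 + (-19*sqrt(3))^2) = sqrt(361 + 1083) = sqrt(1444) = 38
θ = arctan(b/a) = arctan(-32.909/19) (quadrant-adjusted) = -60° = -π/3
z = 38e^(-i*π/3)


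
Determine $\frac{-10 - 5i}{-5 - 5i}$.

Multiply numerator and denominator by conjugate (-5 + 5i):
= (-10 - 5i)(-5 + 5i) / ((-5)^2 + (-5)^2)
= (75 - 25i) / 50
Divide through by 25: (3 - i) / 2
= 3/2 - (1/2)i


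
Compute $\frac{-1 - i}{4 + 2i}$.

Multiply numerator and denominator by conjugate (4 - 2i):
= (-1 - i)(4 - 2i) / (4^2 + 2^2)
= (-6 - 2i) / 20
Divide through by 2: (-3 - i) / 10
= -3/10 - (1/10)i


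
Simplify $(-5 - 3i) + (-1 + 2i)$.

(-5 + (-1)) + (-3 + 2)i = -6 - i


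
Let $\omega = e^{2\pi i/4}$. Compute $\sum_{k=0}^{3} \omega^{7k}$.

Let ζ = ω^7 = e^(2πi·7/4). Since 4 ∤ 7, ζ ≠ 1.
Sum = Σ_{k=0}^{3} ζ^k = (ζ^4 - 1)/(ζ - 1) = (ω^{7·4} - 1)/(ζ - 1) = (1 - 1)/(ζ - 1) = 0


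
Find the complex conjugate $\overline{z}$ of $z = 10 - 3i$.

If z = a + bi, then conjugate(z) = a - bi
conjugate(10 - 3i) = 10 + 3i


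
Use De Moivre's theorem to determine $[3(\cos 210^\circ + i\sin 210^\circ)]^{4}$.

By De Moivre: z^n = r^n(cos(nθ) + i sin(nθ))
= 3^4(cos(4*210°) + i sin(4*210°))
= 81(cos 120° + i sin 120°)
= -81/2 + (81*sqrt(3)/2)i


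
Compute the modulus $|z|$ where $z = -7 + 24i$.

|z| = sqrt(a^2 + b^2) = sqrt((-7)^2 + 24^2) = sqrt(625) = 25


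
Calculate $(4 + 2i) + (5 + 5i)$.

(4 + 5) + (2 + 5)i = 9 + 7i


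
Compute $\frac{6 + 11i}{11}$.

Divisor is real, so divide each part by 11:
= 6/11 + i


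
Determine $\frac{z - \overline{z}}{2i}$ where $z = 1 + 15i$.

z - conjugate(z) = 2bi
(z - conjugate(z))/(2i) = 2bi/(2i) = b = 15


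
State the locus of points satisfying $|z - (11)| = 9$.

|z - z0| = r describes a circle centered at z0 with radius r
Here z0 = 11 and r = 9
Locus: Circle centered at (11, 0) with radius 9


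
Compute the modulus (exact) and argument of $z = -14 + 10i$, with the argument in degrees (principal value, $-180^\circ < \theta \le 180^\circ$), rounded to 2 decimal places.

|z| = sqrt((-14)^2 + 10^2) = sqrt(296)
arg(z) = arctan(b/a) = arctan(10/-14) (quadrant-adjusted) = 144.46°


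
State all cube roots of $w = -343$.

|w| = 343, arg(w) = 180°
Root modulus = 343^(1/3) = 7
Root arguments: θ_k = (180° + 360°k)/3 for k = 0, 1, ..., 2
Roots: 7/2 + (7*sqrt(3)/2)i, -7, 7/2 - (7*sqrt(3)/2)i


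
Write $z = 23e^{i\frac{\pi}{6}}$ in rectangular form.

a = r cos θ = 23 * sqrt(3)/2 = 23*sqrt(3)/2
b = r sin θ = 23 * 1/2 = 23/2
z = 23*sqrt(3)/2 + (23/2)i


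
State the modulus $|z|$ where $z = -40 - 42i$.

|z| = sqrt(a^2 + b^2) = sqrt((-40)^2 + (-42)^2) = sqrt(3364) = 58


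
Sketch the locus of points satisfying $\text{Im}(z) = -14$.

Im(z) = y where z = x + yi; the equation y = -14 is satisfied by all points with that y-coordinate
Locus: Horizontal line y = -14


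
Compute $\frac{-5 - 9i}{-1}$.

Divisor is real, so divide each part by -1:
= 5 + 9i


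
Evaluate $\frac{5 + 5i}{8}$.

Divisor is real, so divide each part by 8:
= 5/8 + (5/8)i


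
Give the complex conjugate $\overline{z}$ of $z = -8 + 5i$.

If z = a + bi, then conjugate(z) = a - bi
conjugate(-8 + 5i) = -8 - 5i


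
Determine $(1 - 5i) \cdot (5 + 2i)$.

(a1*a2 - b1*b2) + (a1*b2 + b1*a2)i
= (5 - (-10)) + (2 + (-25))i
= 15 - 23i


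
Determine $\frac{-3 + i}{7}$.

Divisor is real, so divide each part by 7:
= -3/7 + (1/7)i


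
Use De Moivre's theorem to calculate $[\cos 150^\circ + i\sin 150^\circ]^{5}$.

By De Moivre: z^n = r^n(cos(nθ) + i sin(nθ))
= 1^5(cos(5*150°) + i sin(5*150°))
= 1(cos 30° + i sin 30°)
= sqrt(3)/2 + (1/2)i


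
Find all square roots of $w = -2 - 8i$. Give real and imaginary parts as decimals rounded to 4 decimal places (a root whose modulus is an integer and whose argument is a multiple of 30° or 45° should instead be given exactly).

|w| = sqrt(68) ≈ 8.246211, arg(w) ≈ 255.963757°
Root modulus = sqrt(68)^(1/2) ≈ 2.871622
Root arguments: θ_k = (arg(w) + 360°k)/2 for k = 0, 1, ..., 1
Compute each root as (root modulus)(cos θ_k + i sin θ_k) using full-precision intermediates, then round to 4 decimal places.
Roots: -1.7672 + 2.2634i, 1.7672 - 2.2634i


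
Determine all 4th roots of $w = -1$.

|w| = 1, arg(w) = 180°
Root modulus = 1^(1/4) = 1
Root arguments: θ_k = (180° + 360°k)/4 for k = 0, 1, ..., 3
Roots: sqrt(2)/2 + (sqrt(2)/2)i, -sqrt(2)/2 + (sqrt(2)/2)i, -sqrt(2)/2 - (sqrt(2)/2)i, sqrt(2)/2 - (sqrt(2)/2)i


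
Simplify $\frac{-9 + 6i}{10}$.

Divisor is real, so divide each part by 10:
= -9/10 + (3/5)i


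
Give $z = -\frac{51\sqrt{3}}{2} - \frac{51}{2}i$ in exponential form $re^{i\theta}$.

r = |z| = sqrt((-51*sqrt(3)/2)^2 + (-51/2)^2) = sqrt(7803/4 + 2601/4) = sqrt(2601) = 51
θ = arctan(b/a) = arctan(-25.5/-44.1673) (quadrant-adjusted) = 210° = 7π/6
z = 51e^(i*7π/6)


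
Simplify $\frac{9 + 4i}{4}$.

Divisor is real, so divide each part by 4:
= 9/4 + i


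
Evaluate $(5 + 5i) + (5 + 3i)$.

(5 + 5) + (5 + 3)i = 10 + 8i


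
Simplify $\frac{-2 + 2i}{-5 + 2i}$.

Multiply numerator and denominator by conjugate (-5 - 2i):
= (-2 + 2i)(-5 - 2i) / ((-5)^2 + 2^2)
= (14 - 6i) / 29
= 14/29 - (6/29)i


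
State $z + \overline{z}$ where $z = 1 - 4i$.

z + conjugate(z) = (a + bi) + (a - bi) = 2a
= 2 * 1 = 2


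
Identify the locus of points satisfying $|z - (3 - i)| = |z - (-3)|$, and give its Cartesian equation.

|z - z1| = |z - z2| means z is equidistant from z1 and z2,
i.e. the perpendicular bisector of the segment from (3, -1) to (-3, 0) (midpoint (0, -1/2)).
With z = x + yi, square both sides:
(x - 3)^2 + (y - (-1))^2 = (x - (-3))^2 + (y - 0)^2
The x^2 and y^2 terms cancel: -12x + 2y = 9 - 10 = -1
Simplify: 12x - 2y = 1
Locus: Perpendicular bisector of the segment from (3, -1) to (-3, 0): the line 12x - 2y = 1


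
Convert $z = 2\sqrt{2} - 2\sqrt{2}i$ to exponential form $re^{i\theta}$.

r = |z| = sqrt((2*sqrt(2))^2 + (-2*sqrt(2))^2) = sqrt(8 + 8) = sqrt(16) = 4
θ = arctan(b/a) = arctan(-2.8284/2.8284) (quadrant-adjusted) = -45° = -π/4
z = 4e^(-i*π/4)


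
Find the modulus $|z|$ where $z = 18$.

|z| = sqrt(a^2 + b^2) = sqrt(18^2 + 0^2) = sqrt(324) = 18


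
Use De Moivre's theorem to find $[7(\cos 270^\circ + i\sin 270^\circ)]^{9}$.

By De Moivre: z^n = r^n(cos(nθ) + i sin(nθ))
= 7^9(cos(9*270°) + i sin(9*270°))
= 40353607(cos 270° + i sin 270°)
= -40353607i


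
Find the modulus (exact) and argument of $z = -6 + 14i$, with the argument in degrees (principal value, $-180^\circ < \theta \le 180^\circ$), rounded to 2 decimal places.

|z| = sqrt((-6)^2 + 14^2) = sqrt(232)
arg(z) = arctan(b/a) = arctan(14/-6) (quadrant-adjusted) = 113.20°


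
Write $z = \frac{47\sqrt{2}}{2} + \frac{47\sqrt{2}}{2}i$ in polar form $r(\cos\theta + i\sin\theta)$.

r = |z| = sqrt(a^2 + b^2) = sqrt((47*sqrt(2)/2)^2 + (47*sqrt(2)/2)^2) = sqrt(2209/2 + 2209/2) = sqrt(2209) = 47
θ = arctan(b/a) = arctan(33.234/33.234) (quadrant-adjusted) = 45°
z = 47(cos 45° + i sin 45°)


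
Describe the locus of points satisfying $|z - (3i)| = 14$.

|z - z0| = r describes a circle centered at z0 with radius r
Here z0 = 3i and r = 14
Locus: Circle centered at (0, 3) with radius 14


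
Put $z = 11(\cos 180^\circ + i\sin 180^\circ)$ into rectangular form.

a = r cos θ = 11 * -1 = -11
b = r sin θ = 11 * 0 = 0
z = -11


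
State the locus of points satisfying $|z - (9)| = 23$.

|z - z0| = r describes a circle centered at z0 with radius r
Here z0 = 9 and r = 23
Locus: Circle centered at (9, 0) with radius 23


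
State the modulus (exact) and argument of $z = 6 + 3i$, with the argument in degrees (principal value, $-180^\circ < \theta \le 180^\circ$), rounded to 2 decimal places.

|z| = sqrt(6^2 + 3^2) = sqrt(45)
arg(z) = arctan(b/a) = arctan(3/6) (quadrant-adjusted) = 26.57°


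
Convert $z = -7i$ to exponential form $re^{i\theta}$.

r = |z| = sqrt((0)^2 + (-7)^2) = sqrt(0 + 49) = sqrt(49) = 7
a = 0 and b < 0, so z lies on the negative imaginary axis: θ = -90° = -π/2
z = 7e^(-i*π/2)


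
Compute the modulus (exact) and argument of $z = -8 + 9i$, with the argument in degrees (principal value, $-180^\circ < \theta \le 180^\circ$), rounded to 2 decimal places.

|z| = sqrt((-8)^2 + 9^2) = sqrt(145)
arg(z) = arctan(b/a) = arctan(9/-8) (quadrant-adjusted) = 131.63°


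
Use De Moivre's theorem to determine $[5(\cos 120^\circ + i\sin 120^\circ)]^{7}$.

By De Moivre: z^n = r^n(cos(nθ) + i sin(nθ))
= 5^7(cos(7*120°) + i sin(7*120°))
= 78125(cos 120° + i sin 120°)
= -78125/2 + (78125*sqrt(3)/2)i


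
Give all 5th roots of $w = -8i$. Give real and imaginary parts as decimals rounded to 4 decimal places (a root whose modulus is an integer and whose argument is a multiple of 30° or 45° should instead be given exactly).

|w| = 8, arg(w) = 270°
Root modulus = 8^(1/5) ≈ 1.515717
Root arguments: θ_k = (270° + 360°k)/5 for k = 0, 1, ..., 4
Compute each root as (root modulus)(cos θ_k + i sin θ_k) using full-precision intermediates, then round to 4 decimal places.
Roots: 0.8909 + 1.2262i, -0.8909 + 1.2262i, -1.4415 - 0.4684i, -1.5157i, 1.4415 - 0.4684i


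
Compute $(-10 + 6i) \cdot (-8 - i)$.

(a1*a2 - b1*b2) + (a1*b2 + b1*a2)i
= (80 - (-6)) + (10 + (-48))i
= 86 - 38i


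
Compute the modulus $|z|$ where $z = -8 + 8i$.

|z| = sqrt(a^2 + b^2) = sqrt((-8)^2 + 8^2) = sqrt(128) = sqrt(128)


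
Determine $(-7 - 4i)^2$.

(a + bi)^2 = a^2 - b^2 + 2abi
= (-7)^2 - (-4)^2 + 2*(-7)*(-4)i
= 33 + 56i


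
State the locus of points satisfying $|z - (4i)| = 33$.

|z - z0| = r describes a circle centered at z0 with radius r
Here z0 = 4i and r = 33
Locus: Circle centered at (0, 4) with radius 33


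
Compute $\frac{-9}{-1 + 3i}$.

Multiply numerator and denominator by conjugate (-1 - 3i):
= (-9)(-1 - 3i) / ((-1)^2 + 3^2)
= (9 + 27i) / 10
= 9/10 + (27/10)i


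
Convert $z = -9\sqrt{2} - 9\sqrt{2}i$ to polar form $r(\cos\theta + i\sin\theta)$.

r = |z| = sqrt(a^2 + b^2) = sqrt((-9*sqrt(2))^2 + (-9*sqrt(2))^2) = sqrt(162 + 162) = sqrt(324) = 18
θ = arctan(b/a) = arctan(-12.7279/-12.7279) (quadrant-adjusted) = 225°
z = 18(cos 225° + i sin 225°)


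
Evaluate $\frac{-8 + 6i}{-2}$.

Divisor is real, so divide each part by -2:
= 4 - 3i


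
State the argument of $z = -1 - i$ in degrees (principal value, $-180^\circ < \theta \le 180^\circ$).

θ = arctan(b/a) = arctan(-1/-1) (quadrant-adjusted) = -135°


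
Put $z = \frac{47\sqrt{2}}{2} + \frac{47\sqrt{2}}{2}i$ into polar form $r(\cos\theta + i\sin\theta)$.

r = |z| = sqrt(a^2 + b^2) = sqrt((47*sqrt(2)/2)^2 + (47*sqrt(2)/2)^2) = sqrt(2209/2 + 2209/2) = sqrt(2209) = 47
θ = arctan(b/a) = arctan(33.234/33.234) (quadrant-adjusted) = 45°
z = 47(cos 45° + i sin 45°)


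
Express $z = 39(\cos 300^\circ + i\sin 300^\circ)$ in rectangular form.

a = r cos θ = 39 * 1/2 = 39/2
b = r sin θ = 39 * -sqrt(3)/2 = -39*sqrt(3)/2
z = 39/2 - (39*sqrt(3)/2)i


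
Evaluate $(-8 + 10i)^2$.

(a + bi)^2 = a^2 - b^2 + 2abi
= (-8)^2 - 10^2 + 2*(-8)*10i
= -36 - 160i


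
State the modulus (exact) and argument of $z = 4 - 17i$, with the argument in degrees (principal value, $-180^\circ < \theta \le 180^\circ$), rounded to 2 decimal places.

|z| = sqrt(4^2 + (-17)^2) = sqrt(305)
arg(z) = arctan(b/a) = arctan(-17/4) (quadrant-adjusted) = -76.76°


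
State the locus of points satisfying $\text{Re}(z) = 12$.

Re(z) = x where z = x + yi; the equation x = 12 is satisfied by all points with that x-coordinate
Locus: Vertical line x = 12


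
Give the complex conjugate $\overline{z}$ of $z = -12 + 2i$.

If z = a + bi, then conjugate(z) = a - bi
conjugate(-12 + 2i) = -12 - 2i


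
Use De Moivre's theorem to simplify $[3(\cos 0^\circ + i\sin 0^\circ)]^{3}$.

By De Moivre: z^n = r^n(cos(nθ) + i sin(nθ))
= 3^3(cos(3*0°) + i sin(3*0°))
= 27(cos 0° + i sin 0°)
= 27


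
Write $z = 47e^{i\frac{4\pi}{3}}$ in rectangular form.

a = r cos θ = 47 * -1/2 = -47/2
b = r sin θ = 47 * -sqrt(3)/2 = -47*sqrt(3)/2
z = -47/2 - (47*sqrt(3)/2)i


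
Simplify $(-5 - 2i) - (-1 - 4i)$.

(-5 - (-1)) + (-2 - (-4))i = -4 + 2i


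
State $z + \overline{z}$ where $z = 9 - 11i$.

z + conjugate(z) = (a + bi) + (a - bi) = 2a
= 2 * 9 = 18


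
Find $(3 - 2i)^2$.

(a + bi)^2 = a^2 - b^2 + 2abi
= 3^2 - (-2)^2 + 2*3*(-2)i
= 5 - 12i


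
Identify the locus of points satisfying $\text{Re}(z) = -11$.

Re(z) = x where z = x + yi; the equation x = -11 is satisfied by all points with that x-coordinate
Locus: Vertical line x = -11


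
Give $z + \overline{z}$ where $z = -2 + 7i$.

z + conjugate(z) = (a + bi) + (a - bi) = 2a
= 2 * (-2) = -4


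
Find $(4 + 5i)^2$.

(a + bi)^2 = a^2 - b^2 + 2abi
= 4^2 - 5^2 + 2*4*5i
= -9 + 40i


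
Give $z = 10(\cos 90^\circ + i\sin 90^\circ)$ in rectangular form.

a = r cos θ = 10 * 0 = 0
b = r sin θ = 10 * 1 = 10
z = 10i


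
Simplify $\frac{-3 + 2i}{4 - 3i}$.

Multiply numerator and denominator by conjugate (4 + 3i):
= (-3 + 2i)(4 + 3i) / (4^2 + (-3)^2)
= (-18 - i) / 25
= -18/25 - (1/25)i


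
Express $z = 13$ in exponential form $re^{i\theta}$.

r = |z| = sqrt((13)^2 + (0)^2) = sqrt(169 + 0) = sqrt(169) = 13
b = 0 and a > 0, so z lies on the positive real axis: θ = 0
z = 13e^(i*0) = 13


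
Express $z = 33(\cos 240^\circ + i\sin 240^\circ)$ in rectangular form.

a = r cos θ = 33 * -1/2 = -33/2
b = r sin θ = 33 * -sqrt(3)/2 = -33*sqrt(3)/2
z = -33/2 - (33*sqrt(3)/2)i


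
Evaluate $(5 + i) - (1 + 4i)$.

(5 - 1) + (1 - 4)i = 4 - 3i


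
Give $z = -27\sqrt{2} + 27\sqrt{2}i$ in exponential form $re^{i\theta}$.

r = |z| = sqrt((-27*sqrt(2))^2 + (27*sqrt(2))^2) = sqrt(1458 + 1458) = sqrt(2916) = 54
θ = arctan(b/a) = arctan(38.1838/-38.1838) (quadrant-adjusted) = 135° = 3π/4
z = 54e^(i*3π/4)


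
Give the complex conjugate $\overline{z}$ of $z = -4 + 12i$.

If z = a + bi, then conjugate(z) = a - bi
conjugate(-4 + 12i) = -4 - 12i


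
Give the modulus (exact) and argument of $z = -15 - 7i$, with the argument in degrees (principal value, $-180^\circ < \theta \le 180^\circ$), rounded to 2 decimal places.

|z| = sqrt((-15)^2 + (-7)^2) = sqrt(274)
arg(z) = arctan(b/a) = arctan(-7/-15) (quadrant-adjusted) = -154.98°


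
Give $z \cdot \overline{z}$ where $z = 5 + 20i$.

z * conjugate(z) = |z|^2 = a^2 + b^2
= 5^2 + 20^2 = 425


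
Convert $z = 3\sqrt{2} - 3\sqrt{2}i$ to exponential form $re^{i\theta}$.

r = |z| = sqrt((3*sqrt(2))^2 + (-3*sqrt(2))^2) = sqrt(18 + 18) = sqrt(36) = 6
θ = arctan(b/a) = arctan(-4.2426/4.2426) (quadrant-adjusted) = -45° = -π/4
z = 6e^(-i*π/4)


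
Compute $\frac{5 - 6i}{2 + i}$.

Multiply numerator and denominator by conjugate (2 - i):
= (5 - 6i)(2 - i) / (2^2 + 1^2)
= (4 - 17i) / 5
= 4/5 - (17/5)i


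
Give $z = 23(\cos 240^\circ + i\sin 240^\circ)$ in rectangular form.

a = r cos θ = 23 * -1/2 = -23/2
b = r sin θ = 23 * -sqrt(3)/2 = -23*sqrt(3)/2
z = -23/2 - (23*sqrt(3)/2)i


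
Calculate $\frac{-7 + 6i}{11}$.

Divisor is real, so divide each part by 11:
= -7/11 + (6/11)i


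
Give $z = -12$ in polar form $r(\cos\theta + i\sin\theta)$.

r = |z| = sqrt(a^2 + b^2) = sqrt((-12)^2 + (0)^2) = sqrt(144 + 0) = sqrt(144) = 12
b = 0 and a < 0, so z lies on the negative real axis: θ = 180°
z = 12(cos 180° + i sin 180°)


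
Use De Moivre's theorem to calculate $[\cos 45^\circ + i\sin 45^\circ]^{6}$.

By De Moivre: z^n = r^n(cos(nθ) + i sin(nθ))
= 1^6(cos(6*45°) + i sin(6*45°))
= 1(cos 270° + i sin 270°)
= -i


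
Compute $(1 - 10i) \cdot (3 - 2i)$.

(a1*a2 - b1*b2) + (a1*b2 + b1*a2)i
= (3 - 20) + (-2 + (-30))i
= -17 - 32i


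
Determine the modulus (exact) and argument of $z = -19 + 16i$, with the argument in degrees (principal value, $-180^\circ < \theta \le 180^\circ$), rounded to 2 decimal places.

|z| = sqrt((-19)^2 + 16^2) = sqrt(617)
arg(z) = arctan(b/a) = arctan(16/-19) (quadrant-adjusted) = 139.90°


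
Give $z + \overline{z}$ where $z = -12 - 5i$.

z + conjugate(z) = (a + bi) + (a - bi) = 2a
= 2 * (-12) = -24


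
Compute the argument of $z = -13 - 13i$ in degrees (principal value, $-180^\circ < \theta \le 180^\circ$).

θ = arctan(b/a) = arctan(-13/-13) (quadrant-adjusted) = -135°


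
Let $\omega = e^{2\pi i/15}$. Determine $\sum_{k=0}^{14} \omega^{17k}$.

Let ζ = ω^17 = e^(2πi·17/15). Since 15 ∤ 17, ζ ≠ 1.
Sum = Σ_{k=0}^{14} ζ^k = (ζ^15 - 1)/(ζ - 1) = (ω^{17·15} - 1)/(ζ - 1) = (1 - 1)/(ζ - 1) = 0


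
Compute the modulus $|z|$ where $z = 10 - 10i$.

|z| = sqrt(a^2 + b^2) = sqrt(10^2 + (-10)^2) = sqrt(200) = sqrt(200)


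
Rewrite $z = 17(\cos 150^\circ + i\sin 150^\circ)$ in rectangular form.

a = r cos θ = 17 * -sqrt(3)/2 = -17*sqrt(3)/2
b = r sin θ = 17 * 1/2 = 17/2
z = -17*sqrt(3)/2 + (17/2)i


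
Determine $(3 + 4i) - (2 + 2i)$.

(3 - 2) + (4 - 2)i = 1 + 2i


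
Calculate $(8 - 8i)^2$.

(a + bi)^2 = a^2 - b^2 + 2abi
= 8^2 - (-8)^2 + 2*8*(-8)i
= -128i


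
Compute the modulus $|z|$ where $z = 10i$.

|z| = sqrt(a^2 + b^2) = sqrt(0^2 + 10^2) = sqrt(100) = 10


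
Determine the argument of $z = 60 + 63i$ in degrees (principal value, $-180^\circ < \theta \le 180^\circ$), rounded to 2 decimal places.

θ = arctan(b/a) = arctan(63/60) (quadrant-adjusted) = 46.40°


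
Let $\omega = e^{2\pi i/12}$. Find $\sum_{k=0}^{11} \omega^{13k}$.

Let ζ = ω^13 = e^(2πi·13/12). Since 12 ∤ 13, ζ ≠ 1.
Sum = Σ_{k=0}^{11} ζ^k = (ζ^12 - 1)/(ζ - 1) = (ω^{13·12} - 1)/(ζ - 1) = (1 - 1)/(ζ - 1) = 0


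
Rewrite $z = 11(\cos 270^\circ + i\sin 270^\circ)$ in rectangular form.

a = r cos θ = 11 * 0 = 0
b = r sin θ = 11 * -1 = -11
z = -11i


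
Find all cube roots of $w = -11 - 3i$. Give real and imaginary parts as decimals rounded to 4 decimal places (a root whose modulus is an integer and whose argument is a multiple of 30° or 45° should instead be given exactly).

|w| = sqrt(130) ≈ 11.401754, arg(w) ≈ 195.255119°
Root modulus = sqrt(130)^(1/3) ≈ 2.250733
Root arguments: θ_k = (arg(w) + 360°k)/3 for k = 0, 1, ..., 2
Compute each root as (root modulus)(cos θ_k + i sin θ_k) using full-precision intermediates, then round to 4 decimal places.
Roots: 0.9482 + 2.0413i, -2.2419 - 0.1995i, 1.2937 - 1.8418i


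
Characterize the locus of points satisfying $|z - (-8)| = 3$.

|z - z0| = r describes a circle centered at z0 with radius r
Here z0 = -8 and r = 3
Locus: Circle centered at (-8, 0) with radius 3


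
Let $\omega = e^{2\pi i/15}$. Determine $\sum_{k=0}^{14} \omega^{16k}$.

Let ζ = ω^16 = e^(2πi·16/15). Since 15 ∤ 16, ζ ≠ 1.
Sum = Σ_{k=0}^{14} ζ^k = (ζ^15 - 1)/(ζ - 1) = (ω^{16·15} - 1)/(ζ - 1) = (1 - 1)/(ζ - 1) = 0


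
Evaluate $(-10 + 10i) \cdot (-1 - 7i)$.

(a1*a2 - b1*b2) + (a1*b2 + b1*a2)i
= (10 - (-70)) + (70 + (-10))i
= 80 + 60i


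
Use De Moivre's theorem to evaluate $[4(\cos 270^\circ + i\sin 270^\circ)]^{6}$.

By De Moivre: z^n = r^n(cos(nθ) + i sin(nθ))
= 4^6(cos(6*270°) + i sin(6*270°))
= 4096(cos 180° + i sin 180°)
= -4096


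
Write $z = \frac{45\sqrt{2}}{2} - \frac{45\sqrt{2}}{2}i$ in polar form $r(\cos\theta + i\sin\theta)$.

r = |z| = sqrt(a^2 + b^2) = sqrt((45*sqrt(2)/2)^2 + (-45*sqrt(2)/2)^2) = sqrt(2025/2 + 2025/2) = sqrt(2025) = 45
θ = arctan(b/a) = arctan(-31.8198/31.8198) (quadrant-adjusted) = 315°
z = 45(cos 315° + i sin 315°)


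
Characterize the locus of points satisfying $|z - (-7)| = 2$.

|z - z0| = r describes a circle centered at z0 with radius r
Here z0 = -7 and r = 2
Locus: Circle centered at (-7, 0) with radius 2


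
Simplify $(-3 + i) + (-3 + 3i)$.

(-3 + (-3)) + (1 + 3)i = -6 + 4i


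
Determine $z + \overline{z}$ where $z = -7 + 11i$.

z + conjugate(z) = (a + bi) + (a - bi) = 2a
= 2 * (-7) = -14


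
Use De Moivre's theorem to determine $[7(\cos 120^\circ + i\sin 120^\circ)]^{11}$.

By De Moivre: z^n = r^n(cos(nθ) + i sin(nθ))
= 7^11(cos(11*120°) + i sin(11*120°))
= 1977326743(cos 240° + i sin 240°)
= -1977326743/2 - (1977326743*sqrt(3)/2)i


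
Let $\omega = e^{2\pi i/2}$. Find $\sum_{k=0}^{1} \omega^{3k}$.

Let ζ = ω^3 = e^(2πi·3/2). Since 2 ∤ 3, ζ ≠ 1.
Sum = Σ_{k=0}^{1} ζ^k = (ζ^2 - 1)/(ζ - 1) = (ω^{3·2} - 1)/(ζ - 1) = (1 - 1)/(ζ - 1) = 0


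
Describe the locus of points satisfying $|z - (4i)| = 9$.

|z - z0| = r describes a circle centered at z0 with radius r
Here z0 = 4i and r = 9
Locus: Circle centered at (0, 4) with radius 9


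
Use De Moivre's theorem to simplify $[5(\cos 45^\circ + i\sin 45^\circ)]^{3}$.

By De Moivre: z^n = r^n(cos(nθ) + i sin(nθ))
= 5^3(cos(3*45°) + i sin(3*45°))
= 125(cos 135° + i sin 135°)
= -125*sqrt(2)/2 + (125*sqrt(2)/2)i


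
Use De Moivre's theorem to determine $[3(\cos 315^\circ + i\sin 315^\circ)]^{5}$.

By De Moivre: z^n = r^n(cos(nθ) + i sin(nθ))
= 3^5(cos(5*315°) + i sin(5*315°))
= 243(cos 135° + i sin 135°)
= -243*sqrt(2)/2 + (243*sqrt(2)/2)i
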